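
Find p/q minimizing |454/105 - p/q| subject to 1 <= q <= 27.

Expand x = 454/105 as a continued fraction with the Euclidean algorithm:
  454 = 4*105 + 34, so a_0 = 4.
  105 = 3*34 + 3, so a_1 = 3.
  34 = 11*3 + 1, so a_2 = 11.
  3 = 3*1 + 0, so a_3 = 3.
so x = [4; 3, 11, 3].
Convergents (p_i = a_i*p_{i-1} + p_{i-2}, q_i = a_i*q_{i-1} + q_{i-2} with p_{-2}=0, p_{-1}=1, q_{-2}=1, q_{-1}=0), until the denominator exceeds 27:
  i=0: a_0=4, p_0 = 4*1 + 0 = 4, q_0 = 4*0 + 1 = 1.
  i=1: a_1=3, p_1 = 3*4 + 1 = 13, q_1 = 3*1 + 0 = 3.
  i=2: a_2=11, p_2 = 11*13 + 4 = 147, q_2 = 11*3 + 1 = 34.
q_2 = 34 > 27, so the last convergent with denominator <= 27 is p_1/q_1 = 13/3.
The closest fraction with denominator <= 27 is either p_1/q_1 or the intermediate fraction (k*p_1 + p_0)/(k*q_1 + q_0) with the largest k >= 1 whose denominator stays <= 27; these approach x as k grows, and every other convergent or intermediate fraction in range is farther away.
Largest k: floor((27 - q_0)/q_1) = floor((27 - 1)/3) = 8.
That gives (8*13 + 4)/(8*3 + 1) = 108/25.
Compare the errors: |x - 13/3| = |454*3 - 13*105|/(105*3) = 3/315, and |x - 108/25| = |454*25 - 108*105|/(105*25) = 10/2625.
Cross-multiplying, 10*315 = 3150 < 7875 = 3*2625, so 10/2625 is smaller: the intermediate fraction 108/25 is closer to x than 13/3.

108/25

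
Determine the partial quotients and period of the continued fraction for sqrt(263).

Write x_i = (sqrt(263) + m_i)/d_i with (m_0, d_0) = (0, 1). a_0 = floor(sqrt(263)) = 16, since 16^2 = 256 <= 263 < 289 = 17^2.
Iterate m_{i+1} = d_i*a_i - m_i, d_{i+1} = (263 - m_{i+1}^2)/d_i, a_{i+1} = floor((a_0 + m_{i+1})/d_{i+1}):
  m_1 = 1*16 - 0 = 16, d_1 = (263 - 16^2)/1 = 7/1 = 7, a_1 = floor((16 + 16)/7) = 4.
  m_2 = 7*4 - 16 = 12, d_2 = (263 - 12^2)/7 = 119/7 = 17, a_2 = floor((16 + 12)/17) = 1.
  m_3 = 17*1 - 12 = 5, d_3 = (263 - 5^2)/17 = 238/17 = 14, a_3 = floor((16 + 5)/14) = 1.
  m_4 = 14*1 - 5 = 9, d_4 = (263 - 9^2)/14 = 182/14 = 13, a_4 = floor((16 + 9)/13) = 1.
  m_5 = 13*1 - 9 = 4, d_5 = (263 - 4^2)/13 = 247/13 = 19, a_5 = floor((16 + 4)/19) = 1.
  m_6 = 19*1 - 4 = 15, d_6 = (263 - 15^2)/19 = 38/19 = 2, a_6 = floor((16 + 15)/2) = 15.
  m_7 = 2*15 - 15 = 15, d_7 = (263 - 15^2)/2 = 38/2 = 19, a_7 = floor((16 + 15)/19) = 1.
  m_8 = 19*1 - 15 = 4, d_8 = (263 - 4^2)/19 = 247/19 = 13, a_8 = floor((16 + 4)/13) = 1.
  m_9 = 13*1 - 4 = 9, d_9 = (263 - 9^2)/13 = 182/13 = 14, a_9 = floor((16 + 9)/14) = 1.
  m_10 = 14*1 - 9 = 5, d_10 = (263 - 5^2)/14 = 238/14 = 17, a_10 = floor((16 + 5)/17) = 1.
  m_11 = 17*1 - 5 = 12, d_11 = (263 - 12^2)/17 = 119/17 = 7, a_11 = floor((16 + 12)/7) = 4.
  m_12 = 7*4 - 12 = 16, d_12 = (263 - 16^2)/7 = 7/7 = 1, a_12 = floor((16 + 16)/1) = 32.
  m_13 = 1*32 - 16 = 16, d_13 = (263 - 16^2)/1 = 7/1 = 7: (m_13, d_13) = (m_1, d_1) = (16, 7), so from here the quotients repeat a_1, ..., a_12; the period length is 12.
Hence the expansion of sqrt(263) is a_0 = 16 followed by the repeating block 4, 1, 1, 1, 1, 15, 1, 1, 1, 1, 4, 32 (period 12).

[16; (4, 1, 1, 1, 1, 15, 1, 1, 1, 1, 4, 32)]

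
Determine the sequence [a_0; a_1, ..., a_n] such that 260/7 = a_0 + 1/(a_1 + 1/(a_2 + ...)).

[37; 7]

Run the Euclidean algorithm on 260 and 7; the successive quotients are the partial quotients a_0, a_1, ... (each step inverts the fractional part left over by the previous one):
  260 = 37*7 + 1, so a_0 = 37.
  7 = 7*1 + 0, so a_1 = 7.
The remainder reaches 0 after 2 divisions, so the expansion has 2 partial quotients, read off in order.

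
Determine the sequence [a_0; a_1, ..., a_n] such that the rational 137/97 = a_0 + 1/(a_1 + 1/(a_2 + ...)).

Run the Euclidean algorithm on 137 and 97; the successive quotients are the partial quotients a_0, a_1, ... (each step inverts the fractional part left over by the previous one):
  137 = 1*97 + 40, so a_0 = 1.
  97 = 2*40 + 17, so a_1 = 2.
  40 = 2*17 + 6, so a_2 = 2.
  17 = 2*6 + 5, so a_3 = 2.
  6 = 1*5 + 1, so a_4 = 1.
  5 = 5*1 + 0, so a_5 = 5.
The remainder reaches 0 after 6 divisions, so the expansion has 6 partial quotients, read off in order.

[1; 2, 2, 2, 1, 5]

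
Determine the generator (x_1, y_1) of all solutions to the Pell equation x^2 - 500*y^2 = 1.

(x, y) = (930249, 41602)

First expand sqrt(500) as a continued fraction. With x_i = (sqrt(500) + m_i)/d_i and (m_0, d_0) = (0, 1): a_0 = floor(sqrt(500)) = 22, since 22^2 = 484 <= 500 < 529 = 23^2.
Iterate m_{i+1} = d_i*a_i - m_i, d_{i+1} = (500 - m_{i+1}^2)/d_i, a_{i+1} = floor((a_0 + m_{i+1})/d_{i+1}):
  m_1 = 1*22 - 0 = 22, d_1 = (500 - 22^2)/1 = 16/1 = 16, a_1 = floor((22 + 22)/16) = 2.
  m_2 = 16*2 - 22 = 10, d_2 = (500 - 10^2)/16 = 400/16 = 25, a_2 = floor((22 + 10)/25) = 1.
  m_3 = 25*1 - 10 = 15, d_3 = (500 - 15^2)/25 = 275/25 = 11, a_3 = floor((22 + 15)/11) = 3.
  m_4 = 11*3 - 15 = 18, d_4 = (500 - 18^2)/11 = 176/11 = 16, a_4 = floor((22 + 18)/16) = 2.
  m_5 = 16*2 - 18 = 14, d_5 = (500 - 14^2)/16 = 304/16 = 19, a_5 = floor((22 + 14)/19) = 1.
  m_6 = 19*1 - 14 = 5, d_6 = (500 - 5^2)/19 = 475/19 = 25, a_6 = floor((22 + 5)/25) = 1.
  m_7 = 25*1 - 5 = 20, d_7 = (500 - 20^2)/25 = 100/25 = 4, a_7 = floor((22 + 20)/4) = 10.
  m_8 = 4*10 - 20 = 20, d_8 = (500 - 20^2)/4 = 100/4 = 25, a_8 = floor((22 + 20)/25) = 1.
  m_9 = 25*1 - 20 = 5, d_9 = (500 - 5^2)/25 = 475/25 = 19, a_9 = floor((22 + 5)/19) = 1.
  m_10 = 19*1 - 5 = 14, d_10 = (500 - 14^2)/19 = 304/19 = 16, a_10 = floor((22 + 14)/16) = 2.
  m_11 = 16*2 - 14 = 18, d_11 = (500 - 18^2)/16 = 176/16 = 11, a_11 = floor((22 + 18)/11) = 3.
  m_12 = 11*3 - 18 = 15, d_12 = (500 - 15^2)/11 = 275/11 = 25, a_12 = floor((22 + 15)/25) = 1.
  m_13 = 25*1 - 15 = 10, d_13 = (500 - 10^2)/25 = 400/25 = 16, a_13 = floor((22 + 10)/16) = 2.
  m_14 = 16*2 - 10 = 22, d_14 = (500 - 22^2)/16 = 16/16 = 1, a_14 = floor((22 + 22)/1) = 44.
  m_15 = 1*44 - 22 = 22, d_15 = (500 - 22^2)/1 = 16/1 = 16: (m_15, d_15) = (m_1, d_1) = (22, 16), so from here the quotients repeat a_1, ..., a_14; the period length is 14.
So sqrt(500) = [22; (2, 1, 3, 2, 1, 1, 10, 1, 1, 2, 3, 1, 2, 44)] with period length k = 14.
k is even, so the fundamental solution of x^2 - 500y^2 = 1 is (p_{k-1}, q_{k-1}) = (p_13, q_13); compute convergents through index 13.
Convergents (p_i = a_i*p_{i-1} + p_{i-2}, q_i = a_i*q_{i-1} + q_{i-2} with p_{-2}=0, p_{-1}=1, q_{-2}=1, q_{-1}=0):
  i=0: a_0=22, p_0 = 22*1 + 0 = 22, q_0 = 22*0 + 1 = 1.
  i=1: a_1=2, p_1 = 2*22 + 1 = 45, q_1 = 2*1 + 0 = 2.
  i=2: a_2=1, p_2 = 1*45 + 22 = 67, q_2 = 1*2 + 1 = 3.
  i=3: a_3=3, p_3 = 3*67 + 45 = 246, q_3 = 3*3 + 2 = 11.
  i=4: a_4=2, p_4 = 2*246 + 67 = 559, q_4 = 2*11 + 3 = 25.
  i=5: a_5=1, p_5 = 1*559 + 246 = 805, q_5 = 1*25 + 11 = 36.
  i=6: a_6=1, p_6 = 1*805 + 559 = 1364, q_6 = 1*36 + 25 = 61.
  i=7: a_7=10, p_7 = 10*1364 + 805 = 14445, q_7 = 10*61 + 36 = 646.
  i=8: a_8=1, p_8 = 1*14445 + 1364 = 15809, q_8 = 1*646 + 61 = 707.
  i=9: a_9=1, p_9 = 1*15809 + 14445 = 30254, q_9 = 1*707 + 646 = 1353.
  i=10: a_10=2, p_10 = 2*30254 + 15809 = 76317, q_10 = 2*1353 + 707 = 3413.
  i=11: a_11=3, p_11 = 3*76317 + 30254 = 259205, q_11 = 3*3413 + 1353 = 11592.
  i=12: a_12=1, p_12 = 1*259205 + 76317 = 335522, q_12 = 1*11592 + 3413 = 15005.
  i=13: a_13=2, p_13 = 2*335522 + 259205 = 930249, q_13 = 2*15005 + 11592 = 41602.
Check: 930249^2 - 500*41602^2 = 865363202001 - 865363202000 = 1, so (x, y) = (930249, 41602) solves the equation, and by the theorem it is the least positive solution.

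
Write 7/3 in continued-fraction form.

[2; 3]

Run the Euclidean algorithm on 7 and 3; the successive quotients are the partial quotients a_0, a_1, ... (each step inverts the fractional part left over by the previous one):
  7 = 2*3 + 1, so a_0 = 2.
  3 = 3*1 + 0, so a_1 = 3.
The remainder reaches 0 after 2 divisions, so the expansion has 2 partial quotients, read off in order.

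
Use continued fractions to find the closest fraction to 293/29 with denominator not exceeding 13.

Expand x = 293/29 as a continued fraction with the Euclidean algorithm:
  293 = 10*29 + 3, so a_0 = 10.
  29 = 9*3 + 2, so a_1 = 9.
  3 = 1*2 + 1, so a_2 = 1.
  2 = 2*1 + 0, so a_3 = 2.
so x = [10; 9, 1, 2].
Convergents (p_i = a_i*p_{i-1} + p_{i-2}, q_i = a_i*q_{i-1} + q_{i-2} with p_{-2}=0, p_{-1}=1, q_{-2}=1, q_{-1}=0), until the denominator exceeds 13:
  i=0: a_0=10, p_0 = 10*1 + 0 = 10, q_0 = 10*0 + 1 = 1.
  i=1: a_1=9, p_1 = 9*10 + 1 = 91, q_1 = 9*1 + 0 = 9.
  i=2: a_2=1, p_2 = 1*91 + 10 = 101, q_2 = 1*9 + 1 = 10.
  i=3: a_3=2, p_3 = 2*101 + 91 = 293, q_3 = 2*10 + 9 = 29.
q_3 = 29 > 13, so the last convergent with denominator <= 13 is p_2/q_2 = 101/10.
The closest fraction with denominator <= 13 is either p_2/q_2 or the intermediate fraction (k*p_2 + p_1)/(k*q_2 + q_1) with the largest k >= 1 whose denominator stays <= 13; these approach x as k grows, and every other convergent or intermediate fraction in range is farther away.
Largest k: floor((13 - q_1)/q_2) = floor((13 - 9)/10) = 0.
Since k = 0, no intermediate fraction beyond p_2/q_2 has denominator <= 13, so the convergent 101/10 is the closest (its error is |293*10 - 101*29|/(29*10) = 1/290).

101/10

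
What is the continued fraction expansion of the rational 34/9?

Run the Euclidean algorithm on 34 and 9; the successive quotients are the partial quotients a_0, a_1, ... (each step inverts the fractional part left over by the previous one):
  34 = 3*9 + 7, so a_0 = 3.
  9 = 1*7 + 2, so a_1 = 1.
  7 = 3*2 + 1, so a_2 = 3.
  2 = 2*1 + 0, so a_3 = 2.
The remainder reaches 0 after 4 divisions, so the expansion has 4 partial quotients, read off in order.

[3; 1, 3, 2]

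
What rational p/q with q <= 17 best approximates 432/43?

Expand x = 432/43 as a continued fraction with the Euclidean algorithm:
  432 = 10*43 + 2, so a_0 = 10.
  43 = 21*2 + 1, so a_1 = 21.
  2 = 2*1 + 0, so a_2 = 2.
so x = [10; 21, 2].
Convergents (p_i = a_i*p_{i-1} + p_{i-2}, q_i = a_i*q_{i-1} + q_{i-2} with p_{-2}=0, p_{-1}=1, q_{-2}=1, q_{-1}=0), until the denominator exceeds 17:
  i=0: a_0=10, p_0 = 10*1 + 0 = 10, q_0 = 10*0 + 1 = 1.
  i=1: a_1=21, p_1 = 21*10 + 1 = 211, q_1 = 21*1 + 0 = 21.
q_1 = 21 > 17, so the last convergent with denominator <= 17 is p_0/q_0 = 10/1.
The closest fraction with denominator <= 17 is either p_0/q_0 or the intermediate fraction (k*p_0 + p_{-1})/(k*q_0 + q_{-1}) with the largest k >= 1 whose denominator stays <= 17; these approach x as k grows, and every other convergent or intermediate fraction in range is farther away.
Largest k: floor((17 - q_{-1})/q_0) = floor((17 - 0)/1) = 17 (using the seeds p_{-1} = 1, q_{-1} = 0).
That gives (17*10 + 1)/(17*1 + 0) = 171/17.
Compare the errors: |x - 10/1| = |432*1 - 10*43|/(43*1) = 2/43, and |x - 171/17| = |432*17 - 171*43|/(43*17) = 9/731.
Cross-multiplying, 9*43 = 387 < 1462 = 2*731, so 9/731 is smaller: the intermediate fraction 171/17 is closer to x than 10/1.

171/17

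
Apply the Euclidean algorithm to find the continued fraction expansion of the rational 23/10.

Run the Euclidean algorithm on 23 and 10; the successive quotients are the partial quotients a_0, a_1, ... (each step inverts the fractional part left over by the previous one):
  23 = 2*10 + 3, so a_0 = 2.
  10 = 3*3 + 1, so a_1 = 3.
  3 = 3*1 + 0, so a_2 = 3.
The remainder reaches 0 after 3 divisions, so the expansion has 3 partial quotients, read off in order.

[2; 3, 3]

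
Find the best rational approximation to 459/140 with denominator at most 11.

Expand x = 459/140 as a continued fraction with the Euclidean algorithm:
  459 = 3*140 + 39, so a_0 = 3.
  140 = 3*39 + 23, so a_1 = 3.
  39 = 1*23 + 16, so a_2 = 1.
  23 = 1*16 + 7, so a_3 = 1.
  16 = 2*7 + 2, so a_4 = 2.
  7 = 3*2 + 1, so a_5 = 3.
  2 = 2*1 + 0, so a_6 = 2.
so x = [3; 3, 1, 1, 2, 3, 2].
Convergents (p_i = a_i*p_{i-1} + p_{i-2}, q_i = a_i*q_{i-1} + q_{i-2} with p_{-2}=0, p_{-1}=1, q_{-2}=1, q_{-1}=0), until the denominator exceeds 11:
  i=0: a_0=3, p_0 = 3*1 + 0 = 3, q_0 = 3*0 + 1 = 1.
  i=1: a_1=3, p_1 = 3*3 + 1 = 10, q_1 = 3*1 + 0 = 3.
  i=2: a_2=1, p_2 = 1*10 + 3 = 13, q_2 = 1*3 + 1 = 4.
  i=3: a_3=1, p_3 = 1*13 + 10 = 23, q_3 = 1*4 + 3 = 7.
  i=4: a_4=2, p_4 = 2*23 + 13 = 59, q_4 = 2*7 + 4 = 18.
q_4 = 18 > 11, so the last convergent with denominator <= 11 is p_3/q_3 = 23/7.
The closest fraction with denominator <= 11 is either p_3/q_3 or the intermediate fraction (k*p_3 + p_2)/(k*q_3 + q_2) with the largest k >= 1 whose denominator stays <= 11; these approach x as k grows, and every other convergent or intermediate fraction in range is farther away.
Largest k: floor((11 - q_2)/q_3) = floor((11 - 4)/7) = 1.
That gives (1*23 + 13)/(1*7 + 4) = 36/11.
Compare the errors: |x - 23/7| = |459*7 - 23*140|/(140*7) = 7/980, and |x - 36/11| = |459*11 - 36*140|/(140*11) = 9/1540.
Cross-multiplying, 9*980 = 8820 < 10780 = 7*1540, so 9/1540 is smaller: the intermediate fraction 36/11 is closer to x than 23/7.

36/11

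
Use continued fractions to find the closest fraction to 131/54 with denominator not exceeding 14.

Expand x = 131/54 as a continued fraction with the Euclidean algorithm:
  131 = 2*54 + 23, so a_0 = 2.
  54 = 2*23 + 8, so a_1 = 2.
  23 = 2*8 + 7, so a_2 = 2.
  8 = 1*7 + 1, so a_3 = 1.
  7 = 7*1 + 0, so a_4 = 7.
so x = [2; 2, 2, 1, 7].
Convergents (p_i = a_i*p_{i-1} + p_{i-2}, q_i = a_i*q_{i-1} + q_{i-2} with p_{-2}=0, p_{-1}=1, q_{-2}=1, q_{-1}=0), until the denominator exceeds 14:
  i=0: a_0=2, p_0 = 2*1 + 0 = 2, q_0 = 2*0 + 1 = 1.
  i=1: a_1=2, p_1 = 2*2 + 1 = 5, q_1 = 2*1 + 0 = 2.
  i=2: a_2=2, p_2 = 2*5 + 2 = 12, q_2 = 2*2 + 1 = 5.
  i=3: a_3=1, p_3 = 1*12 + 5 = 17, q_3 = 1*5 + 2 = 7.
  i=4: a_4=7, p_4 = 7*17 + 12 = 131, q_4 = 7*7 + 5 = 54.
q_4 = 54 > 14, so the last convergent with denominator <= 14 is p_3/q_3 = 17/7.
The closest fraction with denominator <= 14 is either p_3/q_3 or the intermediate fraction (k*p_3 + p_2)/(k*q_3 + q_2) with the largest k >= 1 whose denominator stays <= 14; these approach x as k grows, and every other convergent or intermediate fraction in range is farther away.
Largest k: floor((14 - q_2)/q_3) = floor((14 - 5)/7) = 1.
That gives (1*17 + 12)/(1*7 + 5) = 29/12.
Compare the errors: |x - 17/7| = |131*7 - 17*54|/(54*7) = 1/378, and |x - 29/12| = |131*12 - 29*54|/(54*12) = 6/648.
Cross-multiplying, 1*648 = 648 < 2268 = 6*378, so 1/378 is smaller: the convergent 17/7 is closer to x than 29/12.

17/7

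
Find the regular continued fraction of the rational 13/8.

Run the Euclidean algorithm on 13 and 8; the successive quotients are the partial quotients a_0, a_1, ... (each step inverts the fractional part left over by the previous one):
  13 = 1*8 + 5, so a_0 = 1.
  8 = 1*5 + 3, so a_1 = 1.
  5 = 1*3 + 2, so a_2 = 1.
  3 = 1*2 + 1, so a_3 = 1.
  2 = 2*1 + 0, so a_4 = 2.
The remainder reaches 0 after 5 divisions, so the expansion has 5 partial quotients, read off in order.

[1; 1, 1, 1, 2]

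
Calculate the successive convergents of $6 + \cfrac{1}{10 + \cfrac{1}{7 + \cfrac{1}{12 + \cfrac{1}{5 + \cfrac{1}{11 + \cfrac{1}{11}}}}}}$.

6/1, 61/10, 433/71, 5257/862, 26718/4381, 299155/49053, 3317423/543964

Using the convergent recurrence p_i = a_i*p_{i-1} + p_{i-2}, q_i = a_i*q_{i-1} + q_{i-2} with p_{-2}=0, p_{-1}=1, q_{-2}=1, q_{-1}=0:
  i=0: a_0=6, p_0 = 6*1 + 0 = 6, q_0 = 6*0 + 1 = 1.
  i=1: a_1=10, p_1 = 10*6 + 1 = 61, q_1 = 10*1 + 0 = 10.
  i=2: a_2=7, p_2 = 7*61 + 6 = 433, q_2 = 7*10 + 1 = 71.
  i=3: a_3=12, p_3 = 12*433 + 61 = 5257, q_3 = 12*71 + 10 = 862.
  i=4: a_4=5, p_4 = 5*5257 + 433 = 26718, q_4 = 5*862 + 71 = 4381.
  i=5: a_5=11, p_5 = 11*26718 + 5257 = 299155, q_5 = 11*4381 + 862 = 49053.
  i=6: a_6=11, p_6 = 11*299155 + 26718 = 3317423, q_6 = 11*49053 + 4381 = 543964.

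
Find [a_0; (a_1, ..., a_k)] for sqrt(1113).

Write x_i = (sqrt(1113) + m_i)/d_i with (m_0, d_0) = (0, 1). a_0 = floor(sqrt(1113)) = 33, since 33^2 = 1089 <= 1113 < 1156 = 34^2.
Iterate m_{i+1} = d_i*a_i - m_i, d_{i+1} = (1113 - m_{i+1}^2)/d_i, a_{i+1} = floor((a_0 + m_{i+1})/d_{i+1}):
  m_1 = 1*33 - 0 = 33, d_1 = (1113 - 33^2)/1 = 24/1 = 24, a_1 = floor((33 + 33)/24) = 2.
  m_2 = 24*2 - 33 = 15, d_2 = (1113 - 15^2)/24 = 888/24 = 37, a_2 = floor((33 + 15)/37) = 1.
  m_3 = 37*1 - 15 = 22, d_3 = (1113 - 22^2)/37 = 629/37 = 17, a_3 = floor((33 + 22)/17) = 3.
  m_4 = 17*3 - 22 = 29, d_4 = (1113 - 29^2)/17 = 272/17 = 16, a_4 = floor((33 + 29)/16) = 3.
  m_5 = 16*3 - 29 = 19, d_5 = (1113 - 19^2)/16 = 752/16 = 47, a_5 = floor((33 + 19)/47) = 1.
  m_6 = 47*1 - 19 = 28, d_6 = (1113 - 28^2)/47 = 329/47 = 7, a_6 = floor((33 + 28)/7) = 8.
  m_7 = 7*8 - 28 = 28, d_7 = (1113 - 28^2)/7 = 329/7 = 47, a_7 = floor((33 + 28)/47) = 1.
  m_8 = 47*1 - 28 = 19, d_8 = (1113 - 19^2)/47 = 752/47 = 16, a_8 = floor((33 + 19)/16) = 3.
  m_9 = 16*3 - 19 = 29, d_9 = (1113 - 29^2)/16 = 272/16 = 17, a_9 = floor((33 + 29)/17) = 3.
  m_10 = 17*3 - 29 = 22, d_10 = (1113 - 22^2)/17 = 629/17 = 37, a_10 = floor((33 + 22)/37) = 1.
  m_11 = 37*1 - 22 = 15, d_11 = (1113 - 15^2)/37 = 888/37 = 24, a_11 = floor((33 + 15)/24) = 2.
  m_12 = 24*2 - 15 = 33, d_12 = (1113 - 33^2)/24 = 24/24 = 1, a_12 = floor((33 + 33)/1) = 66.
  m_13 = 1*66 - 33 = 33, d_13 = (1113 - 33^2)/1 = 24/1 = 24: (m_13, d_13) = (m_1, d_1) = (33, 24), so from here the quotients repeat a_1, ..., a_12; the period length is 12.
Hence the expansion of sqrt(1113) is a_0 = 33 followed by the repeating block 2, 1, 3, 3, 1, 8, 1, 3, 3, 1, 2, 66 (period 12).

[33; (2, 1, 3, 3, 1, 8, 1, 3, 3, 1, 2, 66)]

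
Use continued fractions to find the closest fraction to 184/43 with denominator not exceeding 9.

30/7

Expand x = 184/43 as a continued fraction with the Euclidean algorithm:
  184 = 4*43 + 12, so a_0 = 4.
  43 = 3*12 + 7, so a_1 = 3.
  12 = 1*7 + 5, so a_2 = 1.
  7 = 1*5 + 2, so a_3 = 1.
  5 = 2*2 + 1, so a_4 = 2.
  2 = 2*1 + 0, so a_5 = 2.
so x = [4; 3, 1, 1, 2, 2].
Convergents (p_i = a_i*p_{i-1} + p_{i-2}, q_i = a_i*q_{i-1} + q_{i-2} with p_{-2}=0, p_{-1}=1, q_{-2}=1, q_{-1}=0), until the denominator exceeds 9:
  i=0: a_0=4, p_0 = 4*1 + 0 = 4, q_0 = 4*0 + 1 = 1.
  i=1: a_1=3, p_1 = 3*4 + 1 = 13, q_1 = 3*1 + 0 = 3.
  i=2: a_2=1, p_2 = 1*13 + 4 = 17, q_2 = 1*3 + 1 = 4.
  i=3: a_3=1, p_3 = 1*17 + 13 = 30, q_3 = 1*4 + 3 = 7.
  i=4: a_4=2, p_4 = 2*30 + 17 = 77, q_4 = 2*7 + 4 = 18.
q_4 = 18 > 9, so the last convergent with denominator <= 9 is p_3/q_3 = 30/7.
The closest fraction with denominator <= 9 is either p_3/q_3 or the intermediate fraction (k*p_3 + p_2)/(k*q_3 + q_2) with the largest k >= 1 whose denominator stays <= 9; these approach x as k grows, and every other convergent or intermediate fraction in range is farther away.
Largest k: floor((9 - q_2)/q_3) = floor((9 - 4)/7) = 0.
Since k = 0, no intermediate fraction beyond p_3/q_3 has denominator <= 9, so the convergent 30/7 is the closest (its error is |184*7 - 30*43|/(43*7) = 2/301).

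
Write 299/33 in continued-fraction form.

Run the Euclidean algorithm on 299 and 33; the successive quotients are the partial quotients a_0, a_1, ... (each step inverts the fractional part left over by the previous one):
  299 = 9*33 + 2, so a_0 = 9.
  33 = 16*2 + 1, so a_1 = 16.
  2 = 2*1 + 0, so a_2 = 2.
The remainder reaches 0 after 3 divisions, so the expansion has 3 partial quotients, read off in order.

[9; 16, 2]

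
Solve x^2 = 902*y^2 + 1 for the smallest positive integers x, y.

(x, y) = (901, 30)

First expand sqrt(902) as a continued fraction. With x_i = (sqrt(902) + m_i)/d_i and (m_0, d_0) = (0, 1): a_0 = floor(sqrt(902)) = 30, since 30^2 = 900 <= 902 < 961 = 31^2.
Iterate m_{i+1} = d_i*a_i - m_i, d_{i+1} = (902 - m_{i+1}^2)/d_i, a_{i+1} = floor((a_0 + m_{i+1})/d_{i+1}):
  m_1 = 1*30 - 0 = 30, d_1 = (902 - 30^2)/1 = 2/1 = 2, a_1 = floor((30 + 30)/2) = 30.
  m_2 = 2*30 - 30 = 30, d_2 = (902 - 30^2)/2 = 2/2 = 1, a_2 = floor((30 + 30)/1) = 60.
  m_3 = 1*60 - 30 = 30, d_3 = (902 - 30^2)/1 = 2/1 = 2: (m_3, d_3) = (m_1, d_1) = (30, 2), so from here the quotients repeat a_1, a_2; the period length is 2.
So sqrt(902) = [30; (30, 60)] with period length k = 2.
k is even, so the fundamental solution of x^2 - 902y^2 = 1 is (p_{k-1}, q_{k-1}) = (p_1, q_1); compute convergents through index 1.
Convergents (p_i = a_i*p_{i-1} + p_{i-2}, q_i = a_i*q_{i-1} + q_{i-2} with p_{-2}=0, p_{-1}=1, q_{-2}=1, q_{-1}=0):
  i=0: a_0=30, p_0 = 30*1 + 0 = 30, q_0 = 30*0 + 1 = 1.
  i=1: a_1=30, p_1 = 30*30 + 1 = 901, q_1 = 30*1 + 0 = 30.
Check: 901^2 - 902*30^2 = 811801 - 811800 = 1, so (x, y) = (901, 30) solves the equation, and by the theorem it is the least positive solution.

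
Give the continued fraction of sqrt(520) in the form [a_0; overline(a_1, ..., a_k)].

[22; overline(1, 4, 11, 4, 1, 44)]

Write x_i = (sqrt(520) + m_i)/d_i with (m_0, d_0) = (0, 1). a_0 = floor(sqrt(520)) = 22, since 22^2 = 484 <= 520 < 529 = 23^2.
Iterate m_{i+1} = d_i*a_i - m_i, d_{i+1} = (520 - m_{i+1}^2)/d_i, a_{i+1} = floor((a_0 + m_{i+1})/d_{i+1}):
  m_1 = 1*22 - 0 = 22, d_1 = (520 - 22^2)/1 = 36/1 = 36, a_1 = floor((22 + 22)/36) = 1.
  m_2 = 36*1 - 22 = 14, d_2 = (520 - 14^2)/36 = 324/36 = 9, a_2 = floor((22 + 14)/9) = 4.
  m_3 = 9*4 - 14 = 22, d_3 = (520 - 22^2)/9 = 36/9 = 4, a_3 = floor((22 + 22)/4) = 11.
  m_4 = 4*11 - 22 = 22, d_4 = (520 - 22^2)/4 = 36/4 = 9, a_4 = floor((22 + 22)/9) = 4.
  m_5 = 9*4 - 22 = 14, d_5 = (520 - 14^2)/9 = 324/9 = 36, a_5 = floor((22 + 14)/36) = 1.
  m_6 = 36*1 - 14 = 22, d_6 = (520 - 22^2)/36 = 36/36 = 1, a_6 = floor((22 + 22)/1) = 44.
  m_7 = 1*44 - 22 = 22, d_7 = (520 - 22^2)/1 = 36/1 = 36: (m_7, d_7) = (m_1, d_1) = (22, 36), so from here the quotients repeat a_1, ..., a_6; the period length is 6.
Hence the expansion of sqrt(520) is a_0 = 22 followed by the repeating block 1, 4, 11, 4, 1, 44 (period 6).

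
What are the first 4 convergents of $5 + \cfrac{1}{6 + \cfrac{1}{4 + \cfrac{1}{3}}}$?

Using the convergent recurrence p_i = a_i*p_{i-1} + p_{i-2}, q_i = a_i*q_{i-1} + q_{i-2} with p_{-2}=0, p_{-1}=1, q_{-2}=1, q_{-1}=0:
  i=0: a_0=5, p_0 = 5*1 + 0 = 5, q_0 = 5*0 + 1 = 1.
  i=1: a_1=6, p_1 = 6*5 + 1 = 31, q_1 = 6*1 + 0 = 6.
  i=2: a_2=4, p_2 = 4*31 + 5 = 129, q_2 = 4*6 + 1 = 25.
  i=3: a_3=3, p_3 = 3*129 + 31 = 418, q_3 = 3*25 + 6 = 81.

5/1, 31/6, 129/25, 418/81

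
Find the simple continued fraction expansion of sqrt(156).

[12; (2, 24)]

Write x_i = (sqrt(156) + m_i)/d_i with (m_0, d_0) = (0, 1). a_0 = floor(sqrt(156)) = 12, since 12^2 = 144 <= 156 < 169 = 13^2.
Iterate m_{i+1} = d_i*a_i - m_i, d_{i+1} = (156 - m_{i+1}^2)/d_i, a_{i+1} = floor((a_0 + m_{i+1})/d_{i+1}):
  m_1 = 1*12 - 0 = 12, d_1 = (156 - 12^2)/1 = 12/1 = 12, a_1 = floor((12 + 12)/12) = 2.
  m_2 = 12*2 - 12 = 12, d_2 = (156 - 12^2)/12 = 12/12 = 1, a_2 = floor((12 + 12)/1) = 24.
  m_3 = 1*24 - 12 = 12, d_3 = (156 - 12^2)/1 = 12/1 = 12: (m_3, d_3) = (m_1, d_1) = (12, 12), so from here the quotients repeat a_1, a_2; the period length is 2.
Hence the expansion of sqrt(156) is a_0 = 12 followed by the repeating block 2, 24 (period 2).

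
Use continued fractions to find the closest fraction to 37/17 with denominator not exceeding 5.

Expand x = 37/17 as a continued fraction with the Euclidean algorithm:
  37 = 2*17 + 3, so a_0 = 2.
  17 = 5*3 + 2, so a_1 = 5.
  3 = 1*2 + 1, so a_2 = 1.
  2 = 2*1 + 0, so a_3 = 2.
so x = [2; 5, 1, 2].
Convergents (p_i = a_i*p_{i-1} + p_{i-2}, q_i = a_i*q_{i-1} + q_{i-2} with p_{-2}=0, p_{-1}=1, q_{-2}=1, q_{-1}=0), until the denominator exceeds 5:
  i=0: a_0=2, p_0 = 2*1 + 0 = 2, q_0 = 2*0 + 1 = 1.
  i=1: a_1=5, p_1 = 5*2 + 1 = 11, q_1 = 5*1 + 0 = 5.
  i=2: a_2=1, p_2 = 1*11 + 2 = 13, q_2 = 1*5 + 1 = 6.
q_2 = 6 > 5, so the last convergent with denominator <= 5 is p_1/q_1 = 11/5.
The closest fraction with denominator <= 5 is either p_1/q_1 or the intermediate fraction (k*p_1 + p_0)/(k*q_1 + q_0) with the largest k >= 1 whose denominator stays <= 5; these approach x as k grows, and every other convergent or intermediate fraction in range is farther away.
Largest k: floor((5 - q_0)/q_1) = floor((5 - 1)/5) = 0.
Since k = 0, no intermediate fraction beyond p_1/q_1 has denominator <= 5, so the convergent 11/5 is the closest (its error is |37*5 - 11*17|/(17*5) = 2/85).

11/5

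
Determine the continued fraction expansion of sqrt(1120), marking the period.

Write x_i = (sqrt(1120) + m_i)/d_i with (m_0, d_0) = (0, 1). a_0 = floor(sqrt(1120)) = 33, since 33^2 = 1089 <= 1120 < 1156 = 34^2.
Iterate m_{i+1} = d_i*a_i - m_i, d_{i+1} = (1120 - m_{i+1}^2)/d_i, a_{i+1} = floor((a_0 + m_{i+1})/d_{i+1}):
  m_1 = 1*33 - 0 = 33, d_1 = (1120 - 33^2)/1 = 31/1 = 31, a_1 = floor((33 + 33)/31) = 2.
  m_2 = 31*2 - 33 = 29, d_2 = (1120 - 29^2)/31 = 279/31 = 9, a_2 = floor((33 + 29)/9) = 6.
  m_3 = 9*6 - 29 = 25, d_3 = (1120 - 25^2)/9 = 495/9 = 55, a_3 = floor((33 + 25)/55) = 1.
  m_4 = 55*1 - 25 = 30, d_4 = (1120 - 30^2)/55 = 220/55 = 4, a_4 = floor((33 + 30)/4) = 15.
  m_5 = 4*15 - 30 = 30, d_5 = (1120 - 30^2)/4 = 220/4 = 55, a_5 = floor((33 + 30)/55) = 1.
  m_6 = 55*1 - 30 = 25, d_6 = (1120 - 25^2)/55 = 495/55 = 9, a_6 = floor((33 + 25)/9) = 6.
  m_7 = 9*6 - 25 = 29, d_7 = (1120 - 29^2)/9 = 279/9 = 31, a_7 = floor((33 + 29)/31) = 2.
  m_8 = 31*2 - 29 = 33, d_8 = (1120 - 33^2)/31 = 31/31 = 1, a_8 = floor((33 + 33)/1) = 66.
  m_9 = 1*66 - 33 = 33, d_9 = (1120 - 33^2)/1 = 31/1 = 31: (m_9, d_9) = (m_1, d_1) = (33, 31), so from here the quotients repeat a_1, ..., a_8; the period length is 8.
Hence the expansion of sqrt(1120) is a_0 = 33 followed by the repeating block 2, 6, 1, 15, 1, 6, 2, 66 (period 8).

[33; (2, 6, 1, 15, 1, 6, 2, 66)]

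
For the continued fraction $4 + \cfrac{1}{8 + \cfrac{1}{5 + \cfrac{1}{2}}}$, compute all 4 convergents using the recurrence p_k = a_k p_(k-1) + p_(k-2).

Using the convergent recurrence p_i = a_i*p_{i-1} + p_{i-2}, q_i = a_i*q_{i-1} + q_{i-2} with p_{-2}=0, p_{-1}=1, q_{-2}=1, q_{-1}=0:
  i=0: a_0=4, p_0 = 4*1 + 0 = 4, q_0 = 4*0 + 1 = 1.
  i=1: a_1=8, p_1 = 8*4 + 1 = 33, q_1 = 8*1 + 0 = 8.
  i=2: a_2=5, p_2 = 5*33 + 4 = 169, q_2 = 5*8 + 1 = 41.
  i=3: a_3=2, p_3 = 2*169 + 33 = 371, q_3 = 2*41 + 8 = 90.

4/1, 33/8, 169/41, 371/90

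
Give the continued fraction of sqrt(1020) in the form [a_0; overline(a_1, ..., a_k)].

[31; overline(1, 14, 1, 62)]

Write x_i = (sqrt(1020) + m_i)/d_i with (m_0, d_0) = (0, 1). a_0 = floor(sqrt(1020)) = 31, since 31^2 = 961 <= 1020 < 1024 = 32^2.
Iterate m_{i+1} = d_i*a_i - m_i, d_{i+1} = (1020 - m_{i+1}^2)/d_i, a_{i+1} = floor((a_0 + m_{i+1})/d_{i+1}):
  m_1 = 1*31 - 0 = 31, d_1 = (1020 - 31^2)/1 = 59/1 = 59, a_1 = floor((31 + 31)/59) = 1.
  m_2 = 59*1 - 31 = 28, d_2 = (1020 - 28^2)/59 = 236/59 = 4, a_2 = floor((31 + 28)/4) = 14.
  m_3 = 4*14 - 28 = 28, d_3 = (1020 - 28^2)/4 = 236/4 = 59, a_3 = floor((31 + 28)/59) = 1.
  m_4 = 59*1 - 28 = 31, d_4 = (1020 - 31^2)/59 = 59/59 = 1, a_4 = floor((31 + 31)/1) = 62.
  m_5 = 1*62 - 31 = 31, d_5 = (1020 - 31^2)/1 = 59/1 = 59: (m_5, d_5) = (m_1, d_1) = (31, 59), so from here the quotients repeat a_1, ..., a_4; the period length is 4.
Hence the expansion of sqrt(1020) is a_0 = 31 followed by the repeating block 1, 14, 1, 62 (period 4).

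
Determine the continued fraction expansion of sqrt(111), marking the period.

[10; (1, 1, 6, 1, 1, 20)]

Write x_i = (sqrt(111) + m_i)/d_i with (m_0, d_0) = (0, 1). a_0 = floor(sqrt(111)) = 10, since 10^2 = 100 <= 111 < 121 = 11^2.
Iterate m_{i+1} = d_i*a_i - m_i, d_{i+1} = (111 - m_{i+1}^2)/d_i, a_{i+1} = floor((a_0 + m_{i+1})/d_{i+1}):
  m_1 = 1*10 - 0 = 10, d_1 = (111 - 10^2)/1 = 11/1 = 11, a_1 = floor((10 + 10)/11) = 1.
  m_2 = 11*1 - 10 = 1, d_2 = (111 - 1^2)/11 = 110/11 = 10, a_2 = floor((10 + 1)/10) = 1.
  m_3 = 10*1 - 1 = 9, d_3 = (111 - 9^2)/10 = 30/10 = 3, a_3 = floor((10 + 9)/3) = 6.
  m_4 = 3*6 - 9 = 9, d_4 = (111 - 9^2)/3 = 30/3 = 10, a_4 = floor((10 + 9)/10) = 1.
  m_5 = 10*1 - 9 = 1, d_5 = (111 - 1^2)/10 = 110/10 = 11, a_5 = floor((10 + 1)/11) = 1.
  m_6 = 11*1 - 1 = 10, d_6 = (111 - 10^2)/11 = 11/11 = 1, a_6 = floor((10 + 10)/1) = 20.
  m_7 = 1*20 - 10 = 10, d_7 = (111 - 10^2)/1 = 11/1 = 11: (m_7, d_7) = (m_1, d_1) = (10, 11), so from here the quotients repeat a_1, ..., a_6; the period length is 6.
Hence the expansion of sqrt(111) is a_0 = 10 followed by the repeating block 1, 1, 6, 1, 1, 20 (period 6).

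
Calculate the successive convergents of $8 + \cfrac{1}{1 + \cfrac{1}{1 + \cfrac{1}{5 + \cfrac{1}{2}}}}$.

Using the convergent recurrence p_i = a_i*p_{i-1} + p_{i-2}, q_i = a_i*q_{i-1} + q_{i-2} with p_{-2}=0, p_{-1}=1, q_{-2}=1, q_{-1}=0:
  i=0: a_0=8, p_0 = 8*1 + 0 = 8, q_0 = 8*0 + 1 = 1.
  i=1: a_1=1, p_1 = 1*8 + 1 = 9, q_1 = 1*1 + 0 = 1.
  i=2: a_2=1, p_2 = 1*9 + 8 = 17, q_2 = 1*1 + 1 = 2.
  i=3: a_3=5, p_3 = 5*17 + 9 = 94, q_3 = 5*2 + 1 = 11.
  i=4: a_4=2, p_4 = 2*94 + 17 = 205, q_4 = 2*11 + 2 = 24.

8/1, 9/1, 17/2, 94/11, 205/24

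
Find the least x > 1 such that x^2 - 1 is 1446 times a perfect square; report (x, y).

(x, y) = (1445, 38)

First expand sqrt(1446) as a continued fraction. With x_i = (sqrt(1446) + m_i)/d_i and (m_0, d_0) = (0, 1): a_0 = floor(sqrt(1446)) = 38, since 38^2 = 1444 <= 1446 < 1521 = 39^2.
Iterate m_{i+1} = d_i*a_i - m_i, d_{i+1} = (1446 - m_{i+1}^2)/d_i, a_{i+1} = floor((a_0 + m_{i+1})/d_{i+1}):
  m_1 = 1*38 - 0 = 38, d_1 = (1446 - 38^2)/1 = 2/1 = 2, a_1 = floor((38 + 38)/2) = 38.
  m_2 = 2*38 - 38 = 38, d_2 = (1446 - 38^2)/2 = 2/2 = 1, a_2 = floor((38 + 38)/1) = 76.
  m_3 = 1*76 - 38 = 38, d_3 = (1446 - 38^2)/1 = 2/1 = 2: (m_3, d_3) = (m_1, d_1) = (38, 2), so from here the quotients repeat a_1, a_2; the period length is 2.
So sqrt(1446) = [38; (38, 76)] with period length k = 2.
k is even, so the fundamental solution of x^2 - 1446y^2 = 1 is (p_{k-1}, q_{k-1}) = (p_1, q_1); compute convergents through index 1.
Convergents (p_i = a_i*p_{i-1} + p_{i-2}, q_i = a_i*q_{i-1} + q_{i-2} with p_{-2}=0, p_{-1}=1, q_{-2}=1, q_{-1}=0):
  i=0: a_0=38, p_0 = 38*1 + 0 = 38, q_0 = 38*0 + 1 = 1.
  i=1: a_1=38, p_1 = 38*38 + 1 = 1445, q_1 = 38*1 + 0 = 38.
Check: 1445^2 - 1446*38^2 = 2088025 - 2088024 = 1, so (x, y) = (1445, 38) solves the equation, and by the theorem it is the least positive solution.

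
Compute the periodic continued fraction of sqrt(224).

[14; (1, 28)]

Write x_i = (sqrt(224) + m_i)/d_i with (m_0, d_0) = (0, 1). a_0 = floor(sqrt(224)) = 14, since 14^2 = 196 <= 224 < 225 = 15^2.
Iterate m_{i+1} = d_i*a_i - m_i, d_{i+1} = (224 - m_{i+1}^2)/d_i, a_{i+1} = floor((a_0 + m_{i+1})/d_{i+1}):
  m_1 = 1*14 - 0 = 14, d_1 = (224 - 14^2)/1 = 28/1 = 28, a_1 = floor((14 + 14)/28) = 1.
  m_2 = 28*1 - 14 = 14, d_2 = (224 - 14^2)/28 = 28/28 = 1, a_2 = floor((14 + 14)/1) = 28.
  m_3 = 1*28 - 14 = 14, d_3 = (224 - 14^2)/1 = 28/1 = 28: (m_3, d_3) = (m_1, d_1) = (14, 28), so from here the quotients repeat a_1, a_2; the period length is 2.
Hence the expansion of sqrt(224) is a_0 = 14 followed by the repeating block 1, 28 (period 2).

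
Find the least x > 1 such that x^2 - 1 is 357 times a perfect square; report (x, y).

First expand sqrt(357) as a continued fraction. With x_i = (sqrt(357) + m_i)/d_i and (m_0, d_0) = (0, 1): a_0 = floor(sqrt(357)) = 18, since 18^2 = 324 <= 357 < 361 = 19^2.
Iterate m_{i+1} = d_i*a_i - m_i, d_{i+1} = (357 - m_{i+1}^2)/d_i, a_{i+1} = floor((a_0 + m_{i+1})/d_{i+1}):
  m_1 = 1*18 - 0 = 18, d_1 = (357 - 18^2)/1 = 33/1 = 33, a_1 = floor((18 + 18)/33) = 1.
  m_2 = 33*1 - 18 = 15, d_2 = (357 - 15^2)/33 = 132/33 = 4, a_2 = floor((18 + 15)/4) = 8.
  m_3 = 4*8 - 15 = 17, d_3 = (357 - 17^2)/4 = 68/4 = 17, a_3 = floor((18 + 17)/17) = 2.
  m_4 = 17*2 - 17 = 17, d_4 = (357 - 17^2)/17 = 68/17 = 4, a_4 = floor((18 + 17)/4) = 8.
  m_5 = 4*8 - 17 = 15, d_5 = (357 - 15^2)/4 = 132/4 = 33, a_5 = floor((18 + 15)/33) = 1.
  m_6 = 33*1 - 15 = 18, d_6 = (357 - 18^2)/33 = 33/33 = 1, a_6 = floor((18 + 18)/1) = 36.
  m_7 = 1*36 - 18 = 18, d_7 = (357 - 18^2)/1 = 33/1 = 33: (m_7, d_7) = (m_1, d_1) = (18, 33), so from here the quotients repeat a_1, ..., a_6; the period length is 6.
So sqrt(357) = [18; (1, 8, 2, 8, 1, 36)] with period length k = 6.
k is even, so the fundamental solution of x^2 - 357y^2 = 1 is (p_{k-1}, q_{k-1}) = (p_5, q_5); compute convergents through index 5.
Convergents (p_i = a_i*p_{i-1} + p_{i-2}, q_i = a_i*q_{i-1} + q_{i-2} with p_{-2}=0, p_{-1}=1, q_{-2}=1, q_{-1}=0):
  i=0: a_0=18, p_0 = 18*1 + 0 = 18, q_0 = 18*0 + 1 = 1.
  i=1: a_1=1, p_1 = 1*18 + 1 = 19, q_1 = 1*1 + 0 = 1.
  i=2: a_2=8, p_2 = 8*19 + 18 = 170, q_2 = 8*1 + 1 = 9.
  i=3: a_3=2, p_3 = 2*170 + 19 = 359, q_3 = 2*9 + 1 = 19.
  i=4: a_4=8, p_4 = 8*359 + 170 = 3042, q_4 = 8*19 + 9 = 161.
  i=5: a_5=1, p_5 = 1*3042 + 359 = 3401, q_5 = 1*161 + 19 = 180.
Check: 3401^2 - 357*180^2 = 11566801 - 11566800 = 1, so (x, y) = (3401, 180) solves the equation, and by the theorem it is the least positive solution.

(x, y) = (3401, 180)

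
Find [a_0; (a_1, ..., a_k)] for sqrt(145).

Write x_i = (sqrt(145) + m_i)/d_i with (m_0, d_0) = (0, 1). a_0 = floor(sqrt(145)) = 12, since 12^2 = 144 <= 145 < 169 = 13^2.
Iterate m_{i+1} = d_i*a_i - m_i, d_{i+1} = (145 - m_{i+1}^2)/d_i, a_{i+1} = floor((a_0 + m_{i+1})/d_{i+1}):
  m_1 = 1*12 - 0 = 12, d_1 = (145 - 12^2)/1 = 1/1 = 1, a_1 = floor((12 + 12)/1) = 24.
  m_2 = 1*24 - 12 = 12, d_2 = (145 - 12^2)/1 = 1/1 = 1: (m_2, d_2) = (m_1, d_1) = (12, 1), so from here the quotient a_1 repeats; the period length is 1.
Hence the expansion of sqrt(145) is a_0 = 12 followed by the repeating block 24 (period 1).

[12; (24)]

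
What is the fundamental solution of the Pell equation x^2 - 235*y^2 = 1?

First expand sqrt(235) as a continued fraction. With x_i = (sqrt(235) + m_i)/d_i and (m_0, d_0) = (0, 1): a_0 = floor(sqrt(235)) = 15, since 15^2 = 225 <= 235 < 256 = 16^2.
Iterate m_{i+1} = d_i*a_i - m_i, d_{i+1} = (235 - m_{i+1}^2)/d_i, a_{i+1} = floor((a_0 + m_{i+1})/d_{i+1}):
  m_1 = 1*15 - 0 = 15, d_1 = (235 - 15^2)/1 = 10/1 = 10, a_1 = floor((15 + 15)/10) = 3.
  m_2 = 10*3 - 15 = 15, d_2 = (235 - 15^2)/10 = 10/10 = 1, a_2 = floor((15 + 15)/1) = 30.
  m_3 = 1*30 - 15 = 15, d_3 = (235 - 15^2)/1 = 10/1 = 10: (m_3, d_3) = (m_1, d_1) = (15, 10), so from here the quotients repeat a_1, a_2; the period length is 2.
So sqrt(235) = [15; (3, 30)] with period length k = 2.
k is even, so the fundamental solution of x^2 - 235y^2 = 1 is (p_{k-1}, q_{k-1}) = (p_1, q_1); compute convergents through index 1.
Convergents (p_i = a_i*p_{i-1} + p_{i-2}, q_i = a_i*q_{i-1} + q_{i-2} with p_{-2}=0, p_{-1}=1, q_{-2}=1, q_{-1}=0):
  i=0: a_0=15, p_0 = 15*1 + 0 = 15, q_0 = 15*0 + 1 = 1.
  i=1: a_1=3, p_1 = 3*15 + 1 = 46, q_1 = 3*1 + 0 = 3.
Check: 46^2 - 235*3^2 = 2116 - 2115 = 1, so (x, y) = (46, 3) solves the equation, and by the theorem it is the least positive solution.

(x, y) = (46, 3)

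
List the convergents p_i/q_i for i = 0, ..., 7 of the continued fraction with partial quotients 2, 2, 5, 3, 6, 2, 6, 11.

2/1, 5/2, 27/11, 86/35, 543/221, 1172/477, 7575/3083, 84497/34390

Using the convergent recurrence p_i = a_i*p_{i-1} + p_{i-2}, q_i = a_i*q_{i-1} + q_{i-2} with p_{-2}=0, p_{-1}=1, q_{-2}=1, q_{-1}=0:
  i=0: a_0=2, p_0 = 2*1 + 0 = 2, q_0 = 2*0 + 1 = 1.
  i=1: a_1=2, p_1 = 2*2 + 1 = 5, q_1 = 2*1 + 0 = 2.
  i=2: a_2=5, p_2 = 5*5 + 2 = 27, q_2 = 5*2 + 1 = 11.
  i=3: a_3=3, p_3 = 3*27 + 5 = 86, q_3 = 3*11 + 2 = 35.
  i=4: a_4=6, p_4 = 6*86 + 27 = 543, q_4 = 6*35 + 11 = 221.
  i=5: a_5=2, p_5 = 2*543 + 86 = 1172, q_5 = 2*221 + 35 = 477.
  i=6: a_6=6, p_6 = 6*1172 + 543 = 7575, q_6 = 6*477 + 221 = 3083.
  i=7: a_7=11, p_7 = 11*7575 + 1172 = 84497, q_7 = 11*3083 + 477 = 34390.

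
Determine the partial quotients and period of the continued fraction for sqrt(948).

Write x_i = (sqrt(948) + m_i)/d_i with (m_0, d_0) = (0, 1). a_0 = floor(sqrt(948)) = 30, since 30^2 = 900 <= 948 < 961 = 31^2.
Iterate m_{i+1} = d_i*a_i - m_i, d_{i+1} = (948 - m_{i+1}^2)/d_i, a_{i+1} = floor((a_0 + m_{i+1})/d_{i+1}):
  m_1 = 1*30 - 0 = 30, d_1 = (948 - 30^2)/1 = 48/1 = 48, a_1 = floor((30 + 30)/48) = 1.
  m_2 = 48*1 - 30 = 18, d_2 = (948 - 18^2)/48 = 624/48 = 13, a_2 = floor((30 + 18)/13) = 3.
  m_3 = 13*3 - 18 = 21, d_3 = (948 - 21^2)/13 = 507/13 = 39, a_3 = floor((30 + 21)/39) = 1.
  m_4 = 39*1 - 21 = 18, d_4 = (948 - 18^2)/39 = 624/39 = 16, a_4 = floor((30 + 18)/16) = 3.
  m_5 = 16*3 - 18 = 30, d_5 = (948 - 30^2)/16 = 48/16 = 3, a_5 = floor((30 + 30)/3) = 20.
  m_6 = 3*20 - 30 = 30, d_6 = (948 - 30^2)/3 = 48/3 = 16, a_6 = floor((30 + 30)/16) = 3.
  m_7 = 16*3 - 30 = 18, d_7 = (948 - 18^2)/16 = 624/16 = 39, a_7 = floor((30 + 18)/39) = 1.
  m_8 = 39*1 - 18 = 21, d_8 = (948 - 21^2)/39 = 507/39 = 13, a_8 = floor((30 + 21)/13) = 3.
  m_9 = 13*3 - 21 = 18, d_9 = (948 - 18^2)/13 = 624/13 = 48, a_9 = floor((30 + 18)/48) = 1.
  m_10 = 48*1 - 18 = 30, d_10 = (948 - 30^2)/48 = 48/48 = 1, a_10 = floor((30 + 30)/1) = 60.
  m_11 = 1*60 - 30 = 30, d_11 = (948 - 30^2)/1 = 48/1 = 48: (m_11, d_11) = (m_1, d_1) = (30, 48), so from here the quotients repeat a_1, ..., a_10; the period length is 10.
Hence the expansion of sqrt(948) is a_0 = 30 followed by the repeating block 1, 3, 1, 3, 20, 3, 1, 3, 1, 60 (period 10).

[30; (1, 3, 1, 3, 20, 3, 1, 3, 1, 60)]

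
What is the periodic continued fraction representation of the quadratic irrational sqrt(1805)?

[42; (2, 16, 2, 84)]

Write x_i = (sqrt(1805) + m_i)/d_i with (m_0, d_0) = (0, 1). a_0 = floor(sqrt(1805)) = 42, since 42^2 = 1764 <= 1805 < 1849 = 43^2.
Iterate m_{i+1} = d_i*a_i - m_i, d_{i+1} = (1805 - m_{i+1}^2)/d_i, a_{i+1} = floor((a_0 + m_{i+1})/d_{i+1}):
  m_1 = 1*42 - 0 = 42, d_1 = (1805 - 42^2)/1 = 41/1 = 41, a_1 = floor((42 + 42)/41) = 2.
  m_2 = 41*2 - 42 = 40, d_2 = (1805 - 40^2)/41 = 205/41 = 5, a_2 = floor((42 + 40)/5) = 16.
  m_3 = 5*16 - 40 = 40, d_3 = (1805 - 40^2)/5 = 205/5 = 41, a_3 = floor((42 + 40)/41) = 2.
  m_4 = 41*2 - 40 = 42, d_4 = (1805 - 42^2)/41 = 41/41 = 1, a_4 = floor((42 + 42)/1) = 84.
  m_5 = 1*84 - 42 = 42, d_5 = (1805 - 42^2)/1 = 41/1 = 41: (m_5, d_5) = (m_1, d_1) = (42, 41), so from here the quotients repeat a_1, ..., a_4; the period length is 4.
Hence the expansion of sqrt(1805) is a_0 = 42 followed by the repeating block 2, 16, 2, 84 (period 4).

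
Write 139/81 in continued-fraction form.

Run the Euclidean algorithm on 139 and 81; the successive quotients are the partial quotients a_0, a_1, ... (each step inverts the fractional part left over by the previous one):
  139 = 1*81 + 58, so a_0 = 1.
  81 = 1*58 + 23, so a_1 = 1.
  58 = 2*23 + 12, so a_2 = 2.
  23 = 1*12 + 11, so a_3 = 1.
  12 = 1*11 + 1, so a_4 = 1.
  11 = 11*1 + 0, so a_5 = 11.
The remainder reaches 0 after 6 divisions, so the expansion has 6 partial quotients, read off in order.

[1; 1, 2, 1, 1, 11]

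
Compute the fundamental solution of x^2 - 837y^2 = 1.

(x, y) = (12151, 420)

First expand sqrt(837) as a continued fraction. With x_i = (sqrt(837) + m_i)/d_i and (m_0, d_0) = (0, 1): a_0 = floor(sqrt(837)) = 28, since 28^2 = 784 <= 837 < 841 = 29^2.
Iterate m_{i+1} = d_i*a_i - m_i, d_{i+1} = (837 - m_{i+1}^2)/d_i, a_{i+1} = floor((a_0 + m_{i+1})/d_{i+1}):
  m_1 = 1*28 - 0 = 28, d_1 = (837 - 28^2)/1 = 53/1 = 53, a_1 = floor((28 + 28)/53) = 1.
  m_2 = 53*1 - 28 = 25, d_2 = (837 - 25^2)/53 = 212/53 = 4, a_2 = floor((28 + 25)/4) = 13.
  m_3 = 4*13 - 25 = 27, d_3 = (837 - 27^2)/4 = 108/4 = 27, a_3 = floor((28 + 27)/27) = 2.
  m_4 = 27*2 - 27 = 27, d_4 = (837 - 27^2)/27 = 108/27 = 4, a_4 = floor((28 + 27)/4) = 13.
  m_5 = 4*13 - 27 = 25, d_5 = (837 - 25^2)/4 = 212/4 = 53, a_5 = floor((28 + 25)/53) = 1.
  m_6 = 53*1 - 25 = 28, d_6 = (837 - 28^2)/53 = 53/53 = 1, a_6 = floor((28 + 28)/1) = 56.
  m_7 = 1*56 - 28 = 28, d_7 = (837 - 28^2)/1 = 53/1 = 53: (m_7, d_7) = (m_1, d_1) = (28, 53), so from here the quotients repeat a_1, ..., a_6; the period length is 6.
So sqrt(837) = [28; (1, 13, 2, 13, 1, 56)] with period length k = 6.
k is even, so the fundamental solution of x^2 - 837y^2 = 1 is (p_{k-1}, q_{k-1}) = (p_5, q_5); compute convergents through index 5.
Convergents (p_i = a_i*p_{i-1} + p_{i-2}, q_i = a_i*q_{i-1} + q_{i-2} with p_{-2}=0, p_{-1}=1, q_{-2}=1, q_{-1}=0):
  i=0: a_0=28, p_0 = 28*1 + 0 = 28, q_0 = 28*0 + 1 = 1.
  i=1: a_1=1, p_1 = 1*28 + 1 = 29, q_1 = 1*1 + 0 = 1.
  i=2: a_2=13, p_2 = 13*29 + 28 = 405, q_2 = 13*1 + 1 = 14.
  i=3: a_3=2, p_3 = 2*405 + 29 = 839, q_3 = 2*14 + 1 = 29.
  i=4: a_4=13, p_4 = 13*839 + 405 = 11312, q_4 = 13*29 + 14 = 391.
  i=5: a_5=1, p_5 = 1*11312 + 839 = 12151, q_5 = 1*391 + 29 = 420.
Check: 12151^2 - 837*420^2 = 147646801 - 147646800 = 1, so (x, y) = (12151, 420) solves the equation, and by the theorem it is the least positive solution.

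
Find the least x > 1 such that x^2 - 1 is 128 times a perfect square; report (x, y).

(x, y) = (577, 51)

First expand sqrt(128) as a continued fraction. With x_i = (sqrt(128) + m_i)/d_i and (m_0, d_0) = (0, 1): a_0 = floor(sqrt(128)) = 11, since 11^2 = 121 <= 128 < 144 = 12^2.
Iterate m_{i+1} = d_i*a_i - m_i, d_{i+1} = (128 - m_{i+1}^2)/d_i, a_{i+1} = floor((a_0 + m_{i+1})/d_{i+1}):
  m_1 = 1*11 - 0 = 11, d_1 = (128 - 11^2)/1 = 7/1 = 7, a_1 = floor((11 + 11)/7) = 3.
  m_2 = 7*3 - 11 = 10, d_2 = (128 - 10^2)/7 = 28/7 = 4, a_2 = floor((11 + 10)/4) = 5.
  m_3 = 4*5 - 10 = 10, d_3 = (128 - 10^2)/4 = 28/4 = 7, a_3 = floor((11 + 10)/7) = 3.
  m_4 = 7*3 - 10 = 11, d_4 = (128 - 11^2)/7 = 7/7 = 1, a_4 = floor((11 + 11)/1) = 22.
  m_5 = 1*22 - 11 = 11, d_5 = (128 - 11^2)/1 = 7/1 = 7: (m_5, d_5) = (m_1, d_1) = (11, 7), so from here the quotients repeat a_1, ..., a_4; the period length is 4.
So sqrt(128) = [11; (3, 5, 3, 22)] with period length k = 4.
k is even, so the fundamental solution of x^2 - 128y^2 = 1 is (p_{k-1}, q_{k-1}) = (p_3, q_3); compute convergents through index 3.
Convergents (p_i = a_i*p_{i-1} + p_{i-2}, q_i = a_i*q_{i-1} + q_{i-2} with p_{-2}=0, p_{-1}=1, q_{-2}=1, q_{-1}=0):
  i=0: a_0=11, p_0 = 11*1 + 0 = 11, q_0 = 11*0 + 1 = 1.
  i=1: a_1=3, p_1 = 3*11 + 1 = 34, q_1 = 3*1 + 0 = 3.
  i=2: a_2=5, p_2 = 5*34 + 11 = 181, q_2 = 5*3 + 1 = 16.
  i=3: a_3=3, p_3 = 3*181 + 34 = 577, q_3 = 3*16 + 3 = 51.
Check: 577^2 - 128*51^2 = 332929 - 332928 = 1, so (x, y) = (577, 51) solves the equation, and by the theorem it is the least positive solution.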